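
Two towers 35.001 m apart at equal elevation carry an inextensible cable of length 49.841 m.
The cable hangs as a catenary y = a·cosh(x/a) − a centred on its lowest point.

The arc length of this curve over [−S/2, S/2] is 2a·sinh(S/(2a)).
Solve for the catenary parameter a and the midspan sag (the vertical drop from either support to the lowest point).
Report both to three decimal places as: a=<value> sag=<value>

seed: a₀ = √(S³/(24(L−S))) = √(35.001³/(24·14.840)) = 10.972311
iter 1: u=1.594969  f(a)=+2.006e+00  f'(a)=-3.459e+00  a ← 10.972311 − (+2.006e+00/-3.459e+00) = 11.552319
iter 2: u=1.514891  f(a)=+1.700e-01  f'(a)=-2.895e+00  a ← 11.552319 − (+1.700e-01/-2.895e+00) = 11.611056
iter 3: u=1.507227  f(a)=+1.472e-03  f'(a)=-2.845e+00  a ← 11.611056 − (+1.472e-03/-2.845e+00) = 11.611573
iter 4: u=1.507160  f(a)=+1.124e-07  f'(a)=-2.845e+00  a ← 11.611573 − (+1.124e-07/-2.845e+00) = 11.611573
iter 5: u=1.507160  f(a)=+0.000e+00  f'(a)=-2.845e+00  a ← 11.611573 − (+0.000e+00/-2.845e+00) = 11.611573
converged: |Δa| < 1e-12 after 5 iterations
sag = a·(cosh(S/(2a)) − 1) = 11.611573·(cosh(1.507160) − 1) = 15.881334
T_max/T_min = cosh(S/(2a)) = 2.367716

a=11.612 sag=15.881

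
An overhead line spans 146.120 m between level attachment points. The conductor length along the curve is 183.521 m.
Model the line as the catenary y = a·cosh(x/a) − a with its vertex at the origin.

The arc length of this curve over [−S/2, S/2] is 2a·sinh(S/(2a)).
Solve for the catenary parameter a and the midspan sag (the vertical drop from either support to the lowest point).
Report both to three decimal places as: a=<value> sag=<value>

seed: a₀ = √(S³/(24(L−S))) = √(146.120³/(24·37.401)) = 58.954542
iter 1: u=1.239260  f(a)=+2.979e+00  f'(a)=-1.475e+00  a ← 58.954542 − (+2.979e+00/-1.475e+00) = 60.974828
iter 2: u=1.198199  f(a)=+1.600e-01  f'(a)=-1.320e+00  a ← 60.974828 − (+1.600e-01/-1.320e+00) = 61.096023
iter 3: u=1.195823  f(a)=+5.194e-04  f'(a)=-1.312e+00  a ← 61.096023 − (+5.194e-04/-1.312e+00) = 61.096419
iter 4: u=1.195815  f(a)=+5.512e-09  f'(a)=-1.312e+00  a ← 61.096419 − (+5.512e-09/-1.312e+00) = 61.096419
iter 5: u=1.195815  f(a)=+2.842e-14  f'(a)=-1.312e+00  a ← 61.096419 − (+2.842e-14/-1.312e+00) = 61.096419
converged: |Δa| < 1e-12 after 5 iterations
sag = a·(cosh(S/(2a)) − 1) = 61.096419·(cosh(1.195815) − 1) = 49.143146
T_max/T_min = cosh(S/(2a)) = 1.804354

a=61.096 sag=49.143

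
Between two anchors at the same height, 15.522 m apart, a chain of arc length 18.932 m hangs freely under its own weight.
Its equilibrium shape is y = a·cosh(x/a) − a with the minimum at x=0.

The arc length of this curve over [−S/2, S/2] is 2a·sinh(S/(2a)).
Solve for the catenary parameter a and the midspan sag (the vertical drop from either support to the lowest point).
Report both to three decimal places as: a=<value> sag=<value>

seed: a₀ = √(S³/(24(L−S))) = √(15.522³/(24·3.410)) = 6.759876
iter 1: u=1.148098  f(a)=+2.319e-01  f'(a)=-1.148e+00  a ← 6.759876 − (+2.319e-01/-1.148e+00) = 6.961849
iter 2: u=1.114790  f(a)=+1.080e-02  f'(a)=-1.044e+00  a ← 6.961849 − (+1.080e-02/-1.044e+00) = 6.972198
iter 3: u=1.113135  f(a)=+2.595e-05  f'(a)=-1.039e+00  a ← 6.972198 − (+2.595e-05/-1.039e+00) = 6.972223
iter 4: u=1.113131  f(a)=+1.507e-10  f'(a)=-1.039e+00  a ← 6.972223 − (+1.507e-10/-1.039e+00) = 6.972223
iter 5: u=1.113131  f(a)=+0.000e+00  f'(a)=-1.039e+00  a ← 6.972223 − (+0.000e+00/-1.039e+00) = 6.972223
converged: |Δa| < 1e-12 after 5 iterations
sag = a·(cosh(S/(2a)) − 1) = 6.972223·(cosh(1.113131) − 1) = 4.784352
T_max/T_min = cosh(S/(2a)) = 1.686202

a=6.972 sag=4.784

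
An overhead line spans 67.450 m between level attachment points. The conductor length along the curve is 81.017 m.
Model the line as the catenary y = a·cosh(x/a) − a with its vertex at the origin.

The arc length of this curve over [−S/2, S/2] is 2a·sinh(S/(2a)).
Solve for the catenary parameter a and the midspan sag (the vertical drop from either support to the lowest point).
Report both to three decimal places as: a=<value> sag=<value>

seed: a₀ = √(S³/(24(L−S))) = √(67.450³/(24·13.567)) = 30.699083
iter 1: u=1.098567  f(a)=+8.426e-01  f'(a)=-9.952e-01  a ← 30.699083 − (+8.426e-01/-9.952e-01) = 31.545700
iter 2: u=1.069084  f(a)=+3.611e-02  f'(a)=-9.116e-01  a ← 31.545700 − (+3.611e-02/-9.116e-01) = 31.585316
iter 3: u=1.067743  f(a)=+7.292e-05  f'(a)=-9.079e-01  a ← 31.585316 − (+7.292e-05/-9.079e-01) = 31.585396
iter 4: u=1.067740  f(a)=+2.986e-10  f'(a)=-9.079e-01  a ← 31.585396 − (+2.986e-10/-9.079e-01) = 31.585396
iter 5: u=1.067740  f(a)=+0.000e+00  f'(a)=-9.079e-01  a ← 31.585396 − (+0.000e+00/-9.079e-01) = 31.585396
converged: |Δa| < 1e-12 after 5 iterations
sag = a·(cosh(S/(2a)) − 1) = 31.585396·(cosh(1.067740) − 1) = 19.781673
T_max/T_min = cosh(S/(2a)) = 1.626292

a=31.585 sag=19.782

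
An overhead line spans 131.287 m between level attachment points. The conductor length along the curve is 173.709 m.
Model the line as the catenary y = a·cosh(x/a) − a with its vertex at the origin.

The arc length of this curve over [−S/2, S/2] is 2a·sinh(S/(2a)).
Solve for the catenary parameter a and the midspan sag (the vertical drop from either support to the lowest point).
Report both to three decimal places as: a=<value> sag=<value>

seed: a₀ = √(S³/(24(L−S))) = √(131.287³/(24·42.422)) = 47.144539
iter 1: u=1.392388  f(a)=+4.307e+00  f'(a)=-2.174e+00  a ← 47.144539 − (+4.307e+00/-2.174e+00) = 49.126173
iter 2: u=1.336223  f(a)=+2.865e-01  f'(a)=-1.893e+00  a ← 49.126173 − (+2.865e-01/-1.893e+00) = 49.277481
iter 3: u=1.332120  f(a)=+1.467e-03  f'(a)=-1.874e+00  a ← 49.277481 − (+1.467e-03/-1.874e+00) = 49.278263
iter 4: u=1.332098  f(a)=+3.888e-08  f'(a)=-1.874e+00  a ← 49.278263 − (+3.888e-08/-1.874e+00) = 49.278263
iter 5: u=1.332098  f(a)=-2.842e-14  f'(a)=-1.874e+00  a ← 49.278263 − (-2.842e-14/-1.874e+00) = 49.278263
converged: |Δa| < 1e-12 after 5 iterations
sag = a·(cosh(S/(2a)) − 1) = 49.278263·(cosh(1.332098) − 1) = 50.581896
T_max/T_min = cosh(S/(2a)) = 2.026455

a=49.278 sag=50.582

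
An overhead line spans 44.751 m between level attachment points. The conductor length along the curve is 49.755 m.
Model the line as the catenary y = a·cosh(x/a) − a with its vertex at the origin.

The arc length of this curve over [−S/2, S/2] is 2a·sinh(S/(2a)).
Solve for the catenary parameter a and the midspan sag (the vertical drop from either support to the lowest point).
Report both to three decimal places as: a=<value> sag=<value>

seed: a₀ = √(S³/(24(L−S))) = √(44.751³/(24·5.004)) = 27.317430
iter 1: u=0.819092  f(a)=+1.706e-01  f'(a)=-3.915e-01  a ← 27.317430 − (+1.706e-01/-3.915e-01) = 27.753071
iter 2: u=0.806235  f(a)=+4.166e-03  f'(a)=-3.726e-01  a ← 27.753071 − (+4.166e-03/-3.726e-01) = 27.764251
iter 3: u=0.805910  f(a)=+2.623e-06  f'(a)=-3.722e-01  a ← 27.764251 − (+2.623e-06/-3.722e-01) = 27.764258
iter 4: u=0.805910  f(a)=+1.037e-12  f'(a)=-3.722e-01  a ← 27.764258 − (+1.037e-12/-3.722e-01) = 27.764258
converged: |Δa| < 1e-12 after 4 iterations
sag = a·(cosh(S/(2a)) − 1) = 27.764258·(cosh(0.805910) − 1) = 9.515013
T_max/T_min = cosh(S/(2a)) = 1.342707

a=27.764 sag=9.515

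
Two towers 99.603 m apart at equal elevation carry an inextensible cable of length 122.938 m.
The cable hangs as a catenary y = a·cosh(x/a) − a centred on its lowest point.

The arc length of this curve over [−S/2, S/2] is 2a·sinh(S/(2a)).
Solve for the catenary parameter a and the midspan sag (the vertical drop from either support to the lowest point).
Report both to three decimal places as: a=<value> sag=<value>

a=43.408 sag=31.843

seed: a₀ = √(S³/(24(L−S))) = √(99.603³/(24·23.335)) = 42.004818
iter 1: u=1.185614  f(a)=+1.696e+00  f'(a)=-1.275e+00  a ← 42.004818 − (+1.696e+00/-1.275e+00) = 43.334753
iter 2: u=1.149228  f(a)=+8.388e-02  f'(a)=-1.152e+00  a ← 43.334753 − (+8.388e-02/-1.152e+00) = 43.407568
iter 3: u=1.147300  f(a)=+2.288e-04  f'(a)=-1.146e+00  a ← 43.407568 − (+2.288e-04/-1.146e+00) = 43.407768
iter 4: u=1.147295  f(a)=+1.713e-09  f'(a)=-1.146e+00  a ← 43.407768 − (+1.713e-09/-1.146e+00) = 43.407768
iter 5: u=1.147295  f(a)=+2.842e-14  f'(a)=-1.146e+00  a ← 43.407768 − (+2.842e-14/-1.146e+00) = 43.407768
converged: |Δa| < 1e-12 after 5 iterations
sag = a·(cosh(S/(2a)) − 1) = 43.407768·(cosh(1.147295) − 1) = 31.842961
T_max/T_min = cosh(S/(2a)) = 1.733577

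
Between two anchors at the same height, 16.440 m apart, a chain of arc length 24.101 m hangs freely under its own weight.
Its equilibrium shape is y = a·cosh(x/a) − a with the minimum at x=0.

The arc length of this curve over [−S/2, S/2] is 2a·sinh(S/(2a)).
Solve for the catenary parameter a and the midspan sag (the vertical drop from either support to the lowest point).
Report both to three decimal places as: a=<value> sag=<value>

seed: a₀ = √(S³/(24(L−S))) = √(16.440³/(24·7.661)) = 4.915915
iter 1: u=1.672120  f(a)=+1.145e+00  f'(a)=-4.080e+00  a ← 4.915915 − (+1.145e+00/-4.080e+00) = 5.196590
iter 2: u=1.581806  f(a)=+1.054e-01  f'(a)=-3.361e+00  a ← 5.196590 − (+1.054e-01/-3.361e+00) = 5.227953
iter 3: u=1.572317  f(a)=+1.093e-03  f'(a)=-3.291e+00  a ← 5.227953 − (+1.093e-03/-3.291e+00) = 5.228285
iter 4: u=1.572217  f(a)=+1.201e-07  f'(a)=-3.291e+00  a ← 5.228285 − (+1.201e-07/-3.291e+00) = 5.228285
iter 5: u=1.572217  f(a)=-3.553e-15  f'(a)=-3.291e+00  a ← 5.228285 − (-3.553e-15/-3.291e+00) = 5.228285
converged: |Δa| < 1e-12 after 5 iterations
sag = a·(cosh(S/(2a)) − 1) = 5.228285·(cosh(1.572217) − 1) = 7.907525
T_max/T_min = cosh(S/(2a)) = 2.512451

a=5.228 sag=7.908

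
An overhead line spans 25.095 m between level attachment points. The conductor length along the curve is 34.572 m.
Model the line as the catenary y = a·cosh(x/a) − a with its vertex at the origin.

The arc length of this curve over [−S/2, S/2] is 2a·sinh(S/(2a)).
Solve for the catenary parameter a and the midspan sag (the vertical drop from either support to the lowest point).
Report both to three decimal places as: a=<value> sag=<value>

seed: a₀ = √(S³/(24(L−S))) = √(25.095³/(24·9.477)) = 8.335655
iter 1: u=1.505281  f(a)=+1.133e+00  f'(a)=-2.833e+00  a ← 8.335655 − (+1.133e+00/-2.833e+00) = 8.735812
iter 2: u=1.436329  f(a)=+8.673e-02  f'(a)=-2.414e+00  a ← 8.735812 − (+8.673e-02/-2.414e+00) = 8.771737
iter 3: u=1.430446  f(a)=+6.008e-04  f'(a)=-2.381e+00  a ← 8.771737 − (+6.008e-04/-2.381e+00) = 8.771989
iter 4: u=1.430405  f(a)=+2.927e-08  f'(a)=-2.381e+00  a ← 8.771989 − (+2.927e-08/-2.381e+00) = 8.771989
iter 5: u=1.430405  f(a)=+0.000e+00  f'(a)=-2.381e+00  a ← 8.771989 − (+0.000e+00/-2.381e+00) = 8.771989
converged: |Δa| < 1e-12 after 5 iterations
sag = a·(cosh(S/(2a)) − 1) = 8.771989·(cosh(1.430405) − 1) = 10.612375
T_max/T_min = cosh(S/(2a)) = 2.209803

a=8.772 sag=10.612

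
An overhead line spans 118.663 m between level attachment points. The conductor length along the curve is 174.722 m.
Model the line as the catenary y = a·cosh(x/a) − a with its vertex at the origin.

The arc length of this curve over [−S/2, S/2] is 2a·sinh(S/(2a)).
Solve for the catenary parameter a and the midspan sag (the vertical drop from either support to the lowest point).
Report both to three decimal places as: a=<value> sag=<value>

seed: a₀ = √(S³/(24(L−S))) = √(118.663³/(24·56.059)) = 35.240713
iter 1: u=1.683607  f(a)=+8.503e+00  f'(a)=-4.180e+00  a ← 35.240713 − (+8.503e+00/-4.180e+00) = 37.275129
iter 2: u=1.591718  f(a)=+7.919e-01  f'(a)=-3.434e+00  a ← 37.275129 − (+7.919e-01/-3.434e+00) = 37.505719
iter 3: u=1.581932  f(a)=+8.426e-03  f'(a)=-3.362e+00  a ← 37.505719 − (+8.426e-03/-3.362e+00) = 37.508225
iter 4: u=1.581826  f(a)=+9.765e-07  f'(a)=-3.361e+00  a ← 37.508225 − (+9.765e-07/-3.361e+00) = 37.508226
iter 5: u=1.581826  f(a)=-5.684e-14  f'(a)=-3.361e+00  a ← 37.508226 − (-5.684e-14/-3.361e+00) = 37.508226
converged: |Δa| < 1e-12 after 5 iterations
sag = a·(cosh(S/(2a)) − 1) = 37.508226·(cosh(1.581826) − 1) = 57.564438
T_max/T_min = cosh(S/(2a)) = 2.534715

a=37.508 sag=57.564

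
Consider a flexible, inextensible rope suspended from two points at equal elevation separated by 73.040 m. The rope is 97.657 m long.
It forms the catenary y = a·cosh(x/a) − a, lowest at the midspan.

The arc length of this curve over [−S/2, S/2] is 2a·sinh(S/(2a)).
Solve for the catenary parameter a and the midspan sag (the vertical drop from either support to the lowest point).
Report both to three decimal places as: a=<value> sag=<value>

seed: a₀ = √(S³/(24(L−S))) = √(73.040³/(24·24.617)) = 25.681357
iter 1: u=1.422043  f(a)=+2.612e+00  f'(a)=-2.334e+00  a ← 25.681357 − (+2.612e+00/-2.334e+00) = 26.800662
iter 2: u=1.362653  f(a)=+1.805e-01  f'(a)=-2.022e+00  a ← 26.800662 − (+1.805e-01/-2.022e+00) = 26.889947
iter 3: u=1.358128  f(a)=+1.003e-03  f'(a)=-1.999e+00  a ← 26.889947 − (+1.003e-03/-1.999e+00) = 26.890449
iter 4: u=1.358103  f(a)=+3.136e-08  f'(a)=-1.999e+00  a ← 26.890449 − (+3.136e-08/-1.999e+00) = 26.890449
iter 5: u=1.358103  f(a)=-1.421e-14  f'(a)=-1.999e+00  a ← 26.890449 − (-1.421e-14/-1.999e+00) = 26.890449
converged: |Δa| < 1e-12 after 5 iterations
sag = a·(cosh(S/(2a)) − 1) = 26.890449·(cosh(1.358103) − 1) = 28.852879
T_max/T_min = cosh(S/(2a)) = 2.072979

a=26.890 sag=28.853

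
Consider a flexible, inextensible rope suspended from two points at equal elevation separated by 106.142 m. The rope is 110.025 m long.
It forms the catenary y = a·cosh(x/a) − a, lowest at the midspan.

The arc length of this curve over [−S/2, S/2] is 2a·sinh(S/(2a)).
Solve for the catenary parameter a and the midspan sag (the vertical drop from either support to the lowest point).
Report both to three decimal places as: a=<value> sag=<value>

seed: a₀ = √(S³/(24(L−S))) = √(106.142³/(24·3.883)) = 113.276960
iter 1: u=0.468507  f(a)=+4.284e-02  f'(a)=-7.007e-02  a ← 113.276960 − (+4.284e-02/-7.007e-02) = 113.888297
iter 2: u=0.465992  f(a)=+3.493e-04  f'(a)=-6.894e-02  a ← 113.888297 − (+3.493e-04/-6.894e-02) = 113.893363
iter 3: u=0.465971  f(a)=+2.364e-08  f'(a)=-6.893e-02  a ← 113.893363 − (+2.364e-08/-6.893e-02) = 113.893364
iter 4: u=0.465971  f(a)=-1.421e-14  f'(a)=-6.893e-02  a ← 113.893364 − (-1.421e-14/-6.893e-02) = 113.893364
converged: |Δa| < 1e-12 after 4 iterations
sag = a·(cosh(S/(2a)) − 1) = 113.893364·(cosh(0.465971) − 1) = 12.590127
T_max/T_min = cosh(S/(2a)) = 1.110543

a=113.893 sag=12.590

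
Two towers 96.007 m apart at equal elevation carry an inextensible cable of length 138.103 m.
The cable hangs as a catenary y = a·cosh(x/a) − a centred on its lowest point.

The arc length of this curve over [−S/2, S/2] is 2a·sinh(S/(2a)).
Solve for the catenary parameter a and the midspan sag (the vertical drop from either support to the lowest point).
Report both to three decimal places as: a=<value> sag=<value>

seed: a₀ = √(S³/(24(L−S))) = √(96.007³/(24·42.096)) = 29.595679
iter 1: u=1.621977  f(a)=+5.897e+00  f'(a)=-3.667e+00  a ← 29.595679 − (+5.897e+00/-3.667e+00) = 31.203855
iter 2: u=1.538384  f(a)=+5.148e-01  f'(a)=-3.052e+00  a ← 31.203855 − (+5.148e-01/-3.052e+00) = 31.372507
iter 3: u=1.530114  f(a)=+4.751e-03  f'(a)=-2.996e+00  a ← 31.372507 − (+4.751e-03/-2.996e+00) = 31.374093
iter 4: u=1.530036  f(a)=+4.131e-07  f'(a)=-2.996e+00  a ← 31.374093 − (+4.131e-07/-2.996e+00) = 31.374093
iter 5: u=1.530036  f(a)=+0.000e+00  f'(a)=-2.996e+00  a ← 31.374093 − (+0.000e+00/-2.996e+00) = 31.374093
converged: |Δa| < 1e-12 after 5 iterations
sag = a·(cosh(S/(2a)) − 1) = 31.374093·(cosh(1.530036) − 1) = 44.470771
T_max/T_min = cosh(S/(2a)) = 2.417436

a=31.374 sag=44.471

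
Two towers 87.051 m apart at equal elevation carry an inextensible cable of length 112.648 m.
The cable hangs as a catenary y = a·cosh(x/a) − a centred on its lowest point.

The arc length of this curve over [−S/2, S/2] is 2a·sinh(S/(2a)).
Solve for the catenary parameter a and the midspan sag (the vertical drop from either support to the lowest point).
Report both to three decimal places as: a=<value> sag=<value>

seed: a₀ = √(S³/(24(L−S))) = √(87.051³/(24·25.597)) = 32.768797
iter 1: u=1.328261  f(a)=+2.355e+00  f'(a)=-1.856e+00  a ← 32.768797 − (+2.355e+00/-1.856e+00) = 34.037873
iter 2: u=1.278737  f(a)=+1.437e-01  f'(a)=-1.636e+00  a ← 34.037873 − (+1.437e-01/-1.636e+00) = 34.125750
iter 3: u=1.275444  f(a)=+6.123e-04  f'(a)=-1.622e+00  a ← 34.125750 − (+6.123e-04/-1.622e+00) = 34.126128
iter 4: u=1.275430  f(a)=+1.122e-08  f'(a)=-1.622e+00  a ← 34.126128 − (+1.122e-08/-1.622e+00) = 34.126128
iter 5: u=1.275430  f(a)=-1.421e-14  f'(a)=-1.622e+00  a ← 34.126128 − (-1.421e-14/-1.622e+00) = 34.126128
converged: |Δa| < 1e-12 after 5 iterations
sag = a·(cosh(S/(2a)) − 1) = 34.126128·(cosh(1.275430) − 1) = 31.729666
T_max/T_min = cosh(S/(2a)) = 1.929776

a=34.126 sag=31.730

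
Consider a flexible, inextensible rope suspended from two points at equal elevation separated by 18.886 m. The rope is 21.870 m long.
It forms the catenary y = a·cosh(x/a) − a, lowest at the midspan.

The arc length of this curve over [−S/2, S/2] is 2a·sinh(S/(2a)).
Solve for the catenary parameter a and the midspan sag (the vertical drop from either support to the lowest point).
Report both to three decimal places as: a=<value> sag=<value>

a=9.920 sag=4.844

seed: a₀ = √(S³/(24(L−S))) = √(18.886³/(24·2.984)) = 9.698508
iter 1: u=0.973655  f(a)=+1.447e-01  f'(a)=-6.757e-01  a ← 9.698508 − (+1.447e-01/-6.757e-01) = 9.912623
iter 2: u=0.952624  f(a)=+4.930e-03  f'(a)=-6.304e-01  a ← 9.912623 − (+4.930e-03/-6.304e-01) = 9.920444
iter 3: u=0.951873  f(a)=+6.171e-06  f'(a)=-6.288e-01  a ← 9.920444 − (+6.171e-06/-6.288e-01) = 9.920454
iter 4: u=0.951872  f(a)=+9.699e-12  f'(a)=-6.288e-01  a ← 9.920454 − (+9.699e-12/-6.288e-01) = 9.920454
iter 5: u=0.951872  f(a)=+3.553e-15  f'(a)=-6.288e-01  a ← 9.920454 − (+3.553e-15/-6.288e-01) = 9.920454
converged: |Δa| < 1e-12 after 5 iterations
sag = a·(cosh(S/(2a)) − 1) = 9.920454·(cosh(0.951872) − 1) = 4.844018
T_max/T_min = cosh(S/(2a)) = 1.488286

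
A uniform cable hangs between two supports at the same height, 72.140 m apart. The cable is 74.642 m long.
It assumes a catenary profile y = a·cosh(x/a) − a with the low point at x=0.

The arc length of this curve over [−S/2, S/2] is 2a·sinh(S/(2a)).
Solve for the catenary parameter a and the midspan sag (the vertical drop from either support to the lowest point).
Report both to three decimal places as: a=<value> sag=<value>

seed: a₀ = √(S³/(24(L−S))) = √(72.140³/(24·2.502)) = 79.070582
iter 1: u=0.456175  f(a)=+2.616e-02  f'(a)=-6.461e-02  a ← 79.070582 − (+2.616e-02/-6.461e-02) = 79.475492
iter 2: u=0.453851  f(a)=+2.023e-04  f'(a)=-6.362e-02  a ← 79.475492 − (+2.023e-04/-6.362e-02) = 79.478673
iter 3: u=0.453832  f(a)=+1.231e-08  f'(a)=-6.361e-02  a ← 79.478673 − (+1.231e-08/-6.361e-02) = 79.478673
iter 4: u=0.453832  f(a)=-1.421e-14  f'(a)=-6.361e-02  a ← 79.478673 − (-1.421e-14/-6.361e-02) = 79.478673
converged: |Δa| < 1e-12 after 4 iterations
sag = a·(cosh(S/(2a)) − 1) = 79.478673·(cosh(0.453832) − 1) = 8.326318
T_max/T_min = cosh(S/(2a)) = 1.104762

a=79.479 sag=8.326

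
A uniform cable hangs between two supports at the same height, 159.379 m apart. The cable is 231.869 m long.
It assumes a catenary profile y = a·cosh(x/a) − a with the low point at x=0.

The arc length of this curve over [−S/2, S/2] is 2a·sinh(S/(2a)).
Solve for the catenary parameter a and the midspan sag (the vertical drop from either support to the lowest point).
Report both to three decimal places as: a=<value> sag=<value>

seed: a₀ = √(S³/(24(L−S))) = √(159.379³/(24·72.490)) = 48.239409
iter 1: u=1.651958  f(a)=+1.056e+01  f'(a)=-3.910e+00  a ← 48.239409 − (+1.056e+01/-3.910e+00) = 50.940074
iter 2: u=1.564377  f(a)=+9.516e-01  f'(a)=-3.234e+00  a ← 50.940074 − (+9.516e-01/-3.234e+00) = 51.234311
iter 3: u=1.555393  f(a)=+9.420e-03  f'(a)=-3.170e+00  a ← 51.234311 − (+9.420e-03/-3.170e+00) = 51.237283
iter 4: u=1.555303  f(a)=+9.432e-07  f'(a)=-3.170e+00  a ← 51.237283 − (+9.432e-07/-3.170e+00) = 51.237283
iter 5: u=1.555303  f(a)=+0.000e+00  f'(a)=-3.170e+00  a ← 51.237283 − (+0.000e+00/-3.170e+00) = 51.237283
converged: |Δa| < 1e-12 after 5 iterations
sag = a·(cosh(S/(2a)) − 1) = 51.237283·(cosh(1.555303) − 1) = 75.514709
T_max/T_min = cosh(S/(2a)) = 2.473823

a=51.237 sag=75.515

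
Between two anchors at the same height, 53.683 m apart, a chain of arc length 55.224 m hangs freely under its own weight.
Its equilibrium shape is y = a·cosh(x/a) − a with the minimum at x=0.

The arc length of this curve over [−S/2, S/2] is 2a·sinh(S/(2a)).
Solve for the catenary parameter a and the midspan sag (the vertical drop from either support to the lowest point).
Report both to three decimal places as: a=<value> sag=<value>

a=64.953 sag=5.625

seed: a₀ = √(S³/(24(L−S))) = √(53.683³/(24·1.541)) = 64.676756
iter 1: u=0.415010  f(a)=+1.333e-02  f'(a)=-4.848e-02  a ← 64.676756 − (+1.333e-02/-4.848e-02) = 64.951624
iter 2: u=0.413254  f(a)=+8.542e-05  f'(a)=-4.786e-02  a ← 64.951624 − (+8.542e-05/-4.786e-02) = 64.953409
iter 3: u=0.413242  f(a)=+3.561e-09  f'(a)=-4.785e-02  a ← 64.953409 − (+3.561e-09/-4.785e-02) = 64.953409
iter 4: u=0.413242  f(a)=+0.000e+00  f'(a)=-4.785e-02  a ← 64.953409 − (+0.000e+00/-4.785e-02) = 64.953409
converged: |Δa| < 1e-12 after 4 iterations
sag = a·(cosh(S/(2a)) − 1) = 64.953409·(cosh(0.413242) − 1) = 5.625397
T_max/T_min = cosh(S/(2a)) = 1.086607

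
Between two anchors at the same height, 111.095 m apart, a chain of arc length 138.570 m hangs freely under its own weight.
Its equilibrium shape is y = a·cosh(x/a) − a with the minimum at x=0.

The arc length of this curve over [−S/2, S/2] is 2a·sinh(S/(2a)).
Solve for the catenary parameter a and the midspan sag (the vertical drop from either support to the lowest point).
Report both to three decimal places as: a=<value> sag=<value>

seed: a₀ = √(S³/(24(L−S))) = √(111.095³/(24·27.475)) = 45.600258
iter 1: u=1.218140  f(a)=+2.112e+00  f'(a)=-1.394e+00  a ← 45.600258 − (+2.112e+00/-1.394e+00) = 47.115757
iter 2: u=1.178958  f(a)=+1.099e-01  f'(a)=-1.252e+00  a ← 47.115757 − (+1.099e-01/-1.252e+00) = 47.203499
iter 3: u=1.176767  f(a)=+3.333e-04  f'(a)=-1.244e+00  a ← 47.203499 − (+3.333e-04/-1.244e+00) = 47.203767
iter 4: u=1.176760  f(a)=+3.089e-09  f'(a)=-1.244e+00  a ← 47.203767 − (+3.089e-09/-1.244e+00) = 47.203767
iter 5: u=1.176760  f(a)=-2.842e-14  f'(a)=-1.244e+00  a ← 47.203767 − (-2.842e-14/-1.244e+00) = 47.203767
converged: |Δa| < 1e-12 after 5 iterations
sag = a·(cosh(S/(2a)) − 1) = 47.203767·(cosh(1.176760) − 1) = 36.633020
T_max/T_min = cosh(S/(2a)) = 1.776061

a=47.204 sag=36.633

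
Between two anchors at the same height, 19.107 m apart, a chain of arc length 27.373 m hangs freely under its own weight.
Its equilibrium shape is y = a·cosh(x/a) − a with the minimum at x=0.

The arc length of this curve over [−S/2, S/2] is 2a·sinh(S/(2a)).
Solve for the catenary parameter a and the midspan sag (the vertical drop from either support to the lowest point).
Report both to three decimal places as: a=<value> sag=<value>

a=6.282 sag=8.778

seed: a₀ = √(S³/(24(L−S))) = √(19.107³/(24·8.266)) = 5.929737
iter 1: u=1.611117  f(a)=+1.142e+00  f'(a)=-3.582e+00  a ← 5.929737 − (+1.142e+00/-3.582e+00) = 6.248422
iter 2: u=1.528946  f(a)=+9.849e-02  f'(a)=-2.988e+00  a ← 6.248422 − (+9.849e-02/-2.988e+00) = 6.281379
iter 3: u=1.520924  f(a)=+8.860e-04  f'(a)=-2.935e+00  a ← 6.281379 − (+8.860e-04/-2.935e+00) = 6.281681
iter 4: u=1.520851  f(a)=+7.312e-08  f'(a)=-2.934e+00  a ← 6.281681 − (+7.312e-08/-2.934e+00) = 6.281681
iter 5: u=1.520851  f(a)=-3.553e-15  f'(a)=-2.934e+00  a ← 6.281681 − (-3.553e-15/-2.934e+00) = 6.281681
converged: |Δa| < 1e-12 after 5 iterations
sag = a·(cosh(S/(2a)) − 1) = 6.281681·(cosh(1.520851) − 1) = 8.777529
T_max/T_min = cosh(S/(2a)) = 2.397322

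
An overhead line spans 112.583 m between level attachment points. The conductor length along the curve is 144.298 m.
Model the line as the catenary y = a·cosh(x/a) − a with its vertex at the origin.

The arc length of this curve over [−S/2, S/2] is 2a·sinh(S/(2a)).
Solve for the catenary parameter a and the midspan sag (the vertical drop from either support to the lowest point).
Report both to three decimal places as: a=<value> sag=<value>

a=45.021 sag=40.022

seed: a₀ = √(S³/(24(L−S))) = √(112.583³/(24·31.715)) = 43.298340
iter 1: u=1.300084  f(a)=+2.791e+00  f'(a)=-1.728e+00  a ← 43.298340 − (+2.791e+00/-1.728e+00) = 44.913342
iter 2: u=1.253336  f(a)=+1.637e-01  f'(a)=-1.531e+00  a ← 44.913342 − (+1.637e-01/-1.531e+00) = 45.020316
iter 3: u=1.250358  f(a)=+6.414e-04  f'(a)=-1.519e+00  a ← 45.020316 − (+6.414e-04/-1.519e+00) = 45.020739
iter 4: u=1.250346  f(a)=+9.927e-09  f'(a)=-1.519e+00  a ← 45.020739 − (+9.927e-09/-1.519e+00) = 45.020739
iter 5: u=1.250346  f(a)=+0.000e+00  f'(a)=-1.519e+00  a ← 45.020739 − (+0.000e+00/-1.519e+00) = 45.020739
converged: |Δa| < 1e-12 after 5 iterations
sag = a·(cosh(S/(2a)) − 1) = 45.020739·(cosh(1.250346) − 1) = 40.022457
T_max/T_min = cosh(S/(2a)) = 1.888978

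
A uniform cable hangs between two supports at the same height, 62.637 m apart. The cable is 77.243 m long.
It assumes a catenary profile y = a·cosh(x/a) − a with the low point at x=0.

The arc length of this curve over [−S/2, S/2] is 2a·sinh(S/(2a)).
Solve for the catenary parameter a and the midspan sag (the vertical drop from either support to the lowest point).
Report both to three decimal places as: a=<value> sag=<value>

seed: a₀ = √(S³/(24(L−S))) = √(62.637³/(24·14.606)) = 26.477389
iter 1: u=1.182839  f(a)=+1.056e+00  f'(a)=-1.266e+00  a ← 26.477389 − (+1.056e+00/-1.266e+00) = 27.312180
iter 2: u=1.146686  f(a)=+5.202e-02  f'(a)=-1.144e+00  a ← 27.312180 − (+5.202e-02/-1.144e+00) = 27.357665
iter 3: u=1.144780  f(a)=+1.406e-04  f'(a)=-1.138e+00  a ← 27.357665 − (+1.406e-04/-1.138e+00) = 27.357789
iter 4: u=1.144775  f(a)=+1.033e-09  f'(a)=-1.138e+00  a ← 27.357789 − (+1.033e-09/-1.138e+00) = 27.357789
iter 5: u=1.144775  f(a)=+1.421e-14  f'(a)=-1.138e+00  a ← 27.357789 − (+1.421e-14/-1.138e+00) = 27.357789
converged: |Δa| < 1e-12 after 5 iterations
sag = a·(cosh(S/(2a)) − 1) = 27.357789·(cosh(1.144775) − 1) = 19.971577
T_max/T_min = cosh(S/(2a)) = 1.730014

a=27.358 sag=19.972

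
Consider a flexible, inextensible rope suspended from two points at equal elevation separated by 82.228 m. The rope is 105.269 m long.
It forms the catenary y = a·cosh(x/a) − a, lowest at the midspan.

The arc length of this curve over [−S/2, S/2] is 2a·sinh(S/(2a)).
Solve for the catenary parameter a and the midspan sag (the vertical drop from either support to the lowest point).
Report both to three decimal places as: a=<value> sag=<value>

seed: a₀ = √(S³/(24(L−S))) = √(82.228³/(24·23.041)) = 31.708326
iter 1: u=1.296631  f(a)=+2.016e+00  f'(a)=-1.713e+00  a ← 31.708326 − (+2.016e+00/-1.713e+00) = 32.885507
iter 2: u=1.250216  f(a)=+1.177e-01  f'(a)=-1.518e+00  a ← 32.885507 − (+1.177e-01/-1.518e+00) = 32.963053
iter 3: u=1.247275  f(a)=+4.564e-04  f'(a)=-1.506e+00  a ← 32.963053 − (+4.564e-04/-1.506e+00) = 32.963356
iter 4: u=1.247264  f(a)=+6.917e-09  f'(a)=-1.506e+00  a ← 32.963356 − (+6.917e-09/-1.506e+00) = 32.963356
iter 5: u=1.247264  f(a)=+1.421e-14  f'(a)=-1.506e+00  a ← 32.963356 − (+1.421e-14/-1.506e+00) = 32.963356
converged: |Δa| < 1e-12 after 5 iterations
sag = a·(cosh(S/(2a)) − 1) = 32.963356·(cosh(1.247264) − 1) = 29.141180
T_max/T_min = cosh(S/(2a)) = 1.884048

a=32.963 sag=29.141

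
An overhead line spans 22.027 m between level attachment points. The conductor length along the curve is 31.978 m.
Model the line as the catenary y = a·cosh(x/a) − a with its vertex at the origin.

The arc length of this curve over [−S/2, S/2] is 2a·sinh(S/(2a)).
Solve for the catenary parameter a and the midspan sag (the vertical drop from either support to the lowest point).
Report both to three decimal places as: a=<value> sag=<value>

seed: a₀ = √(S³/(24(L−S))) = √(22.027³/(24·9.951)) = 6.689506
iter 1: u=1.646385  f(a)=+1.439e+00  f'(a)=-3.864e+00  a ← 6.689506 − (+1.439e+00/-3.864e+00) = 7.061965
iter 2: u=1.559552  f(a)=+1.289e-01  f'(a)=-3.200e+00  a ← 7.061965 − (+1.289e-01/-3.200e+00) = 7.102259
iter 3: u=1.550704  f(a)=+1.260e-03  f'(a)=-3.137e+00  a ← 7.102259 − (+1.260e-03/-3.137e+00) = 7.102661
iter 4: u=1.550616  f(a)=+1.229e-07  f'(a)=-3.137e+00  a ← 7.102661 − (+1.229e-07/-3.137e+00) = 7.102661
iter 5: u=1.550616  f(a)=+3.553e-15  f'(a)=-3.137e+00  a ← 7.102661 − (+3.553e-15/-3.137e+00) = 7.102661
converged: |Δa| < 1e-12 after 5 iterations
sag = a·(cosh(S/(2a)) − 1) = 7.102661·(cosh(1.550616) − 1) = 10.392936
T_max/T_min = cosh(S/(2a)) = 2.463245

a=7.103 sag=10.393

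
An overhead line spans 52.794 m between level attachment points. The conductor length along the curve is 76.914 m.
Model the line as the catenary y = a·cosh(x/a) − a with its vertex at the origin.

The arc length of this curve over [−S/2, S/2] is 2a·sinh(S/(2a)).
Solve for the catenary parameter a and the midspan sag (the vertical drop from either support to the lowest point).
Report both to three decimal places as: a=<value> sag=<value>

a=16.938 sag=25.084

seed: a₀ = √(S³/(24(L−S))) = √(52.794³/(24·24.120)) = 15.943460
iter 1: u=1.655663  f(a)=+3.530e+00  f'(a)=-3.941e+00  a ← 15.943460 − (+3.530e+00/-3.941e+00) = 16.839299
iter 2: u=1.567583  f(a)=+3.194e-01  f'(a)=-3.257e+00  a ← 16.839299 − (+3.194e-01/-3.257e+00) = 16.937358
iter 3: u=1.558508  f(a)=+3.189e-03  f'(a)=-3.192e+00  a ← 16.937358 − (+3.189e-03/-3.192e+00) = 16.938356
iter 4: u=1.558416  f(a)=+3.248e-07  f'(a)=-3.192e+00  a ← 16.938356 − (+3.248e-07/-3.192e+00) = 16.938357
iter 5: u=1.558416  f(a)=+1.421e-14  f'(a)=-3.192e+00  a ← 16.938357 − (+1.421e-14/-3.192e+00) = 16.938357
converged: |Δa| < 1e-12 after 5 iterations
sag = a·(cosh(S/(2a)) − 1) = 16.938357·(cosh(1.558416) − 1) = 25.083647
T_max/T_min = cosh(S/(2a)) = 2.480878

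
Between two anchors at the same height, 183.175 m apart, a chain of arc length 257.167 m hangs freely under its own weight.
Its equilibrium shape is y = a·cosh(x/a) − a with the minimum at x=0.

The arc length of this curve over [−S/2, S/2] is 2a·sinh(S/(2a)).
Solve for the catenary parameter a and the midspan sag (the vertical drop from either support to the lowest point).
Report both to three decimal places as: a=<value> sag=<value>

seed: a₀ = √(S³/(24(L−S))) = √(183.175³/(24·73.992)) = 58.830332
iter 1: u=1.556807  f(a)=+9.502e+00  f'(a)=-3.180e+00  a ← 58.830332 − (+9.502e+00/-3.180e+00) = 61.818029
iter 2: u=1.481566  f(a)=+7.718e-01  f'(a)=-2.683e+00  a ← 61.818029 − (+7.718e-01/-2.683e+00) = 62.105710
iter 3: u=1.474703  f(a)=+6.087e-03  f'(a)=-2.641e+00  a ← 62.105710 − (+6.087e-03/-2.641e+00) = 62.108015
iter 4: u=1.474649  f(a)=+3.852e-07  f'(a)=-2.640e+00  a ← 62.108015 − (+3.852e-07/-2.640e+00) = 62.108015
iter 5: u=1.474649  f(a)=+0.000e+00  f'(a)=-2.640e+00  a ← 62.108015 − (+0.000e+00/-2.640e+00) = 62.108015
converged: |Δa| < 1e-12 after 5 iterations
sag = a·(cosh(S/(2a)) − 1) = 62.108015·(cosh(1.474649) − 1) = 80.689471
T_max/T_min = cosh(S/(2a)) = 2.299180

a=62.108 sag=80.689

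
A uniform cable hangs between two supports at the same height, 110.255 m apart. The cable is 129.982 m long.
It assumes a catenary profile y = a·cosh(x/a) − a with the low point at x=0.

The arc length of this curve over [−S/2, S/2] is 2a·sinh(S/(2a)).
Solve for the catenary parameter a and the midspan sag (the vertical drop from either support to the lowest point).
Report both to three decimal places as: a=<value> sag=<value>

seed: a₀ = √(S³/(24(L−S))) = √(110.255³/(24·19.727)) = 53.206084
iter 1: u=1.036113  f(a)=+1.086e+00  f'(a)=-8.243e-01  a ← 53.206084 − (+1.086e+00/-8.243e-01) = 54.524067
iter 2: u=1.011067  f(a)=+4.168e-02  f'(a)=-7.621e-01  a ← 54.524067 − (+4.168e-02/-7.621e-01) = 54.578751
iter 3: u=1.010054  f(a)=+6.675e-05  f'(a)=-7.597e-01  a ← 54.578751 − (+6.675e-05/-7.597e-01) = 54.578839
iter 4: u=1.010053  f(a)=+1.718e-10  f'(a)=-7.597e-01  a ← 54.578839 − (+1.718e-10/-7.597e-01) = 54.578839
iter 5: u=1.010053  f(a)=+0.000e+00  f'(a)=-7.597e-01  a ← 54.578839 − (+0.000e+00/-7.597e-01) = 54.578839
converged: |Δa| < 1e-12 after 5 iterations
sag = a·(cosh(S/(2a)) − 1) = 54.578839·(cosh(1.010053) − 1) = 30.289764
T_max/T_min = cosh(S/(2a)) = 1.554973

a=54.579 sag=30.290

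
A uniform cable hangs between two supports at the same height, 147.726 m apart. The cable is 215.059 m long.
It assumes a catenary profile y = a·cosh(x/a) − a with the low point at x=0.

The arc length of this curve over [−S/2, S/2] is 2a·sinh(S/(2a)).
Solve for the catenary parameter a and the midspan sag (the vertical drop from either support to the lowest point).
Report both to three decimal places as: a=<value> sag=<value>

a=47.446 sag=70.086

seed: a₀ = √(S³/(24(L−S))) = √(147.726³/(24·67.333)) = 44.664842
iter 1: u=1.653717  f(a)=+9.830e+00  f'(a)=-3.924e+00  a ← 44.664842 − (+9.830e+00/-3.924e+00) = 47.169708
iter 2: u=1.565899  f(a)=+8.875e-01  f'(a)=-3.245e+00  a ← 47.169708 − (+8.875e-01/-3.245e+00) = 47.443219
iter 3: u=1.556872  f(a)=+8.821e-03  f'(a)=-3.181e+00  a ← 47.443219 − (+8.821e-03/-3.181e+00) = 47.445992
iter 4: u=1.556781  f(a)=+8.906e-07  f'(a)=-3.180e+00  a ← 47.445992 − (+8.906e-07/-3.180e+00) = 47.445992
iter 5: u=1.556781  f(a)=+2.842e-14  f'(a)=-3.180e+00  a ← 47.445992 − (+2.842e-14/-3.180e+00) = 47.445992
converged: |Δa| < 1e-12 after 5 iterations
sag = a·(cosh(S/(2a)) − 1) = 47.445992·(cosh(1.556781) − 1) = 70.085772
T_max/T_min = cosh(S/(2a)) = 2.477169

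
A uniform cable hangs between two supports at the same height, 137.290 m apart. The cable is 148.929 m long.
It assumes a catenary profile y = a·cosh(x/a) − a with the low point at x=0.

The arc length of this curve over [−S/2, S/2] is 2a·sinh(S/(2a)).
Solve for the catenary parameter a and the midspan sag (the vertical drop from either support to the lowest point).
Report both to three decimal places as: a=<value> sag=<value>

seed: a₀ = √(S³/(24(L−S))) = √(137.290³/(24·11.639)) = 96.248707
iter 1: u=0.713204  f(a)=+2.996e-01  f'(a)=-2.544e-01  a ← 96.248707 − (+2.996e-01/-2.544e-01) = 97.426571
iter 2: u=0.704582  f(a)=+5.589e-03  f'(a)=-2.450e-01  a ← 97.426571 − (+5.589e-03/-2.450e-01) = 97.449386
iter 3: u=0.704417  f(a)=+2.027e-06  f'(a)=-2.448e-01  a ← 97.449386 − (+2.027e-06/-2.448e-01) = 97.449394
iter 4: u=0.704417  f(a)=+2.558e-13  f'(a)=-2.448e-01  a ← 97.449394 − (+2.558e-13/-2.448e-01) = 97.449394
converged: |Δa| < 1e-12 after 4 iterations
sag = a·(cosh(S/(2a)) − 1) = 97.449394·(cosh(0.704417) − 1) = 25.193772
T_max/T_min = cosh(S/(2a)) = 1.258532

a=97.449 sag=25.194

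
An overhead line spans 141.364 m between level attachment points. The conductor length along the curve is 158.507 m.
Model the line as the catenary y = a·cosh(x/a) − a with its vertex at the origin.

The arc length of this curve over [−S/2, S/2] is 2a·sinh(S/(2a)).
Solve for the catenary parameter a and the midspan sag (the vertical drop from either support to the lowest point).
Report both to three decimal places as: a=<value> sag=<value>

seed: a₀ = √(S³/(24(L−S))) = √(141.364³/(24·17.143)) = 82.862724
iter 1: u=0.853001  f(a)=+6.346e-01  f'(a)=-4.447e-01  a ← 82.862724 − (+6.346e-01/-4.447e-01) = 84.289825
iter 2: u=0.838559  f(a)=+1.677e-02  f'(a)=-4.215e-01  a ← 84.289825 − (+1.677e-02/-4.215e-01) = 84.329605
iter 3: u=0.838164  f(a)=+1.241e-05  f'(a)=-4.208e-01  a ← 84.329605 − (+1.241e-05/-4.208e-01) = 84.329634
iter 4: u=0.838163  f(a)=+6.793e-12  f'(a)=-4.208e-01  a ← 84.329634 − (+6.793e-12/-4.208e-01) = 84.329634
converged: |Δa| < 1e-12 after 4 iterations
sag = a·(cosh(S/(2a)) − 1) = 84.329634·(cosh(0.838163) − 1) = 31.396787
T_max/T_min = cosh(S/(2a)) = 1.372310

a=84.330 sag=31.397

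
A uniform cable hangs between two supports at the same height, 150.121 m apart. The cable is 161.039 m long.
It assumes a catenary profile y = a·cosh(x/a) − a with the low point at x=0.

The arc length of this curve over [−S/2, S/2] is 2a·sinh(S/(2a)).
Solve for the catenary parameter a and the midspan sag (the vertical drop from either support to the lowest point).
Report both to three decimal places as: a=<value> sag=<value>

seed: a₀ = √(S³/(24(L−S))) = √(150.121³/(24·10.918)) = 113.627907
iter 1: u=0.660582  f(a)=+2.407e-01  f'(a)=-2.007e-01  a ← 113.627907 − (+2.407e-01/-2.007e-01) = 114.827294
iter 2: u=0.653682  f(a)=+3.864e-03  f'(a)=-1.943e-01  a ← 114.827294 − (+3.864e-03/-1.943e-01) = 114.847183
iter 3: u=0.653568  f(a)=+1.032e-06  f'(a)=-1.942e-01  a ← 114.847183 − (+1.032e-06/-1.942e-01) = 114.847188
iter 4: u=0.653568  f(a)=+8.527e-14  f'(a)=-1.942e-01  a ← 114.847188 − (+8.527e-14/-1.942e-01) = 114.847188
converged: |Δa| < 1e-12 after 4 iterations
sag = a·(cosh(S/(2a)) − 1) = 114.847188·(cosh(0.653568) − 1) = 25.414234
T_max/T_min = cosh(S/(2a)) = 1.221287

a=114.847 sag=25.414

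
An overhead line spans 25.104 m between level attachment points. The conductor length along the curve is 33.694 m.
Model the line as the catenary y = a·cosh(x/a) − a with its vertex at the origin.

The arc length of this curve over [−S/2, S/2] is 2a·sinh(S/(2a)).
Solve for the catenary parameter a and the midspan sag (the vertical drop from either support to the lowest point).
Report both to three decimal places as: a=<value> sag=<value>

a=9.178 sag=10.007

seed: a₀ = √(S³/(24(L−S))) = √(25.104³/(24·8.590)) = 8.760163
iter 1: u=1.432850  f(a)=+9.261e-01  f'(a)=-2.394e+00  a ← 8.760163 − (+9.261e-01/-2.394e+00) = 9.146950
iter 2: u=1.372261  f(a)=+6.487e-02  f'(a)=-2.070e+00  a ← 9.146950 − (+6.487e-02/-2.070e+00) = 9.178292
iter 3: u=1.367575  f(a)=+3.713e-04  f'(a)=-2.046e+00  a ← 9.178292 − (+3.713e-04/-2.046e+00) = 9.178474
iter 4: u=1.367548  f(a)=+1.231e-08  f'(a)=-2.046e+00  a ← 9.178474 − (+1.231e-08/-2.046e+00) = 9.178474
iter 5: u=1.367548  f(a)=+0.000e+00  f'(a)=-2.046e+00  a ← 9.178474 − (+0.000e+00/-2.046e+00) = 9.178474
converged: |Δa| < 1e-12 after 5 iterations
sag = a·(cosh(S/(2a)) − 1) = 9.178474·(cosh(1.367548) − 1) = 10.006567
T_max/T_min = cosh(S/(2a)) = 2.090221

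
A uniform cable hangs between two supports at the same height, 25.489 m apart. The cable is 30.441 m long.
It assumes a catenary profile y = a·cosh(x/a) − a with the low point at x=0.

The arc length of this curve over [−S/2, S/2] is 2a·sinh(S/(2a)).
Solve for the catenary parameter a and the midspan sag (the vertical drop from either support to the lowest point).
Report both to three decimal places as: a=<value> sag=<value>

a=12.134 sag=7.331

seed: a₀ = √(S³/(24(L−S))) = √(25.489³/(24·4.952)) = 11.804110
iter 1: u=1.079666  f(a)=+2.968e-01  f'(a)=-9.410e-01  a ← 11.804110 − (+2.968e-01/-9.410e-01) = 12.119483
iter 2: u=1.051571  f(a)=+1.231e-02  f'(a)=-8.644e-01  a ← 12.119483 − (+1.231e-02/-8.644e-01) = 12.133723
iter 3: u=1.050337  f(a)=+2.321e-05  f'(a)=-8.611e-01  a ← 12.133723 − (+2.321e-05/-8.611e-01) = 12.133750
iter 4: u=1.050335  f(a)=+8.282e-11  f'(a)=-8.611e-01  a ← 12.133750 − (+8.282e-11/-8.611e-01) = 12.133750
iter 5: u=1.050335  f(a)=+3.553e-15  f'(a)=-8.611e-01  a ← 12.133750 − (+3.553e-15/-8.611e-01) = 12.133750
converged: |Δa| < 1e-12 after 5 iterations
sag = a·(cosh(S/(2a)) − 1) = 12.133750·(cosh(1.050335) − 1) = 7.331386
T_max/T_min = cosh(S/(2a)) = 1.604214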